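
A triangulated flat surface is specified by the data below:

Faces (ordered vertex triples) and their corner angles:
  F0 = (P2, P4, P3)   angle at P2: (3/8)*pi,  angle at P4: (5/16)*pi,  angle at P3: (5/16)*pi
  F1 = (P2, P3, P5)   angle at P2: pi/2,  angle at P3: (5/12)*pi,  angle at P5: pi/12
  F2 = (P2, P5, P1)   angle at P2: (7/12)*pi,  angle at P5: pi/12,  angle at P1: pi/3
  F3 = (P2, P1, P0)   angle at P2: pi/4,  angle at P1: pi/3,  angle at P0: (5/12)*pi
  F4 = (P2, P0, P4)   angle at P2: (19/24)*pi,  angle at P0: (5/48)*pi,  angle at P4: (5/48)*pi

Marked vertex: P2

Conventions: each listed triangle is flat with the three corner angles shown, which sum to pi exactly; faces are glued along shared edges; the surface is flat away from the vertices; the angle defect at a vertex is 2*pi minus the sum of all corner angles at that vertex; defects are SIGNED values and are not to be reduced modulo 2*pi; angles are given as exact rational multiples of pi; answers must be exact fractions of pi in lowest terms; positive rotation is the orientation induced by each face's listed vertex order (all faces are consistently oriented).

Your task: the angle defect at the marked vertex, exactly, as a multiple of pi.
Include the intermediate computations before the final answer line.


Sum of corner angles at P2: (5/2)*pi
defect = 2*pi - (5/2)*pi

Answer: defect(P2) = -pi/2


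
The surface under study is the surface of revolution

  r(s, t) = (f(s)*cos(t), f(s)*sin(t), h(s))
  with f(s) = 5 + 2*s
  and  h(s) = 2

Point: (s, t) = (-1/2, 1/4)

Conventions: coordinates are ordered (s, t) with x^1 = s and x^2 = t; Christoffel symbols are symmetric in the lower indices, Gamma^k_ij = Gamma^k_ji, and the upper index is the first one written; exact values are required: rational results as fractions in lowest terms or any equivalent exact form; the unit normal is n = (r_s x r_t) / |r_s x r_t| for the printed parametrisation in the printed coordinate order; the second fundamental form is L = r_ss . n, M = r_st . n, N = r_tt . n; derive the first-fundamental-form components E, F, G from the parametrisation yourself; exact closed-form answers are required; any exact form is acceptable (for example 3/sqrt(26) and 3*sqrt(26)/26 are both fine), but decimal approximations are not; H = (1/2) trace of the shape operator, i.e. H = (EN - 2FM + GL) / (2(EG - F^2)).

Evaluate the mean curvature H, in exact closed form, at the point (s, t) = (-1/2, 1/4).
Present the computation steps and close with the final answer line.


f = 4, f' = 2, f'' = 0, h' = 0, h'' = 0
E = 4, F = 0, G = 16; answer radicand W^2 = 4
unnormalised second-form numerators: l = 0, m = 0, n = 0; L = l/sqrt(4), and similarly M = m/sqrt(W^2), N = n/sqrt(W^2)
H = (E*n - 2*F*m + G*l) / (2*(EG - F^2)*sqrt(W^2)); E*n - 2*F*m + G*l = 0, EG - F^2 = 64, so H = (0)/sqrt(4)

Answer: H = 0


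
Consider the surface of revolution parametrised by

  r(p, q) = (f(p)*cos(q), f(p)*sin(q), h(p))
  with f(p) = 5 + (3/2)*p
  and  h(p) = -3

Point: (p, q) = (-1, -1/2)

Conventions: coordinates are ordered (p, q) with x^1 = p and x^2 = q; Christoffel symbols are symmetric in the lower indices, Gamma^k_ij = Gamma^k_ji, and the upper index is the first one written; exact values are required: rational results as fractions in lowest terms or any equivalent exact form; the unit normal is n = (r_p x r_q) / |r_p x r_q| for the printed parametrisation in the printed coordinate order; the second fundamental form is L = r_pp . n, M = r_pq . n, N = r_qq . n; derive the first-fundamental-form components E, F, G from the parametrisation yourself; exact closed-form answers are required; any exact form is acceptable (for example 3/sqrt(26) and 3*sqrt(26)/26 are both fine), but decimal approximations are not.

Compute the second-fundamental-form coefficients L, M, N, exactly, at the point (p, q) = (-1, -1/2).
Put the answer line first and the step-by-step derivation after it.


Answer: L = 0, M = 0, N = 0

f = 7/2, f' = 3/2, f'' = 0, h' = 0, h'' = 0
E = 9/4, F = 0, G = 49/4; answer radicand W^2 = 9/4
unnormalised second-form numerators: l = 0, m = 0, n = 0; L = l/sqrt(9/4), and similarly M = m/sqrt(W^2), N = n/sqrt(W^2)


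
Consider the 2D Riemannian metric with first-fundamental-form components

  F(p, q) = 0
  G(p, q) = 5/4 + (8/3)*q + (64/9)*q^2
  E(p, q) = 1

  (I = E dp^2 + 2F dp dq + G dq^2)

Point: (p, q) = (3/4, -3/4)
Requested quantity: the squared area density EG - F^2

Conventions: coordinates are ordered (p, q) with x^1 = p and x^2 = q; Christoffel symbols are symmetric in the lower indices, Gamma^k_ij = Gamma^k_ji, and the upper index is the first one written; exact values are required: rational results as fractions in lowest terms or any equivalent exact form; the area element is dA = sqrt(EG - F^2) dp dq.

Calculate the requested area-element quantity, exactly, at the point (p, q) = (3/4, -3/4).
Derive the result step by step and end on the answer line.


E = 1, F = 0, G = 13/4; EG - F^2 = 13/4

Answer: EG - F^2 = 13/4


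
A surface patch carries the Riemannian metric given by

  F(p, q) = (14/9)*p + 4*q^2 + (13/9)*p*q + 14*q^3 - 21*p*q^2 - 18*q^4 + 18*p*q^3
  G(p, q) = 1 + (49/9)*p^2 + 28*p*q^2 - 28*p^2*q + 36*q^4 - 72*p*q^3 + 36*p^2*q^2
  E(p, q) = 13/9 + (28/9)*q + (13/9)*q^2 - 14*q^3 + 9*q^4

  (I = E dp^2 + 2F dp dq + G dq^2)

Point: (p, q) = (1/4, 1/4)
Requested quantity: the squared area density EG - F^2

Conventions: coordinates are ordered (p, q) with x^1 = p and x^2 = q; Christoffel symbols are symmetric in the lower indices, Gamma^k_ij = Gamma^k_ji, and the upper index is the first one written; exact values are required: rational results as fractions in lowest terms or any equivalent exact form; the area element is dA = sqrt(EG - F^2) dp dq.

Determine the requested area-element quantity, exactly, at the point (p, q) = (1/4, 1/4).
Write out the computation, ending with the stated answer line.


E = 545/256, F = 119/192, G = 193/144; EG - F^2 = 5689/2304

Answer: EG - F^2 = 5689/2304


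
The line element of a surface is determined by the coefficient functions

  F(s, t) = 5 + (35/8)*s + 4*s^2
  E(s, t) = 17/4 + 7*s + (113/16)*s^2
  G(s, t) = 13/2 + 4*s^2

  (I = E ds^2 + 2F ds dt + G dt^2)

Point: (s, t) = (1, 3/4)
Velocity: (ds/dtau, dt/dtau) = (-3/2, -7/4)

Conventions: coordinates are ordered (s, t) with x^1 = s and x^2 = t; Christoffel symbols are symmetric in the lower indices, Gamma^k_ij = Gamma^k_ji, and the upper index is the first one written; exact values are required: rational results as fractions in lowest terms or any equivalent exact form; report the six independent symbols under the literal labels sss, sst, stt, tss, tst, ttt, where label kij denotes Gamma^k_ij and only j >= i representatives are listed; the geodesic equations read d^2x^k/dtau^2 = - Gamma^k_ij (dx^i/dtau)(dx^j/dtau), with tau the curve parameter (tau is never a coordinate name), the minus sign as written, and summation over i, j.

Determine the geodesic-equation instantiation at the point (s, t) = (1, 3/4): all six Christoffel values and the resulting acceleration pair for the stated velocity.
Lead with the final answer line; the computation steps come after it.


Answer: Gamma_sss = -3495/857, Gamma_sst = -3424/857, Gamma_stt = -2688/857, Gamma_tss = 5462/857, Gamma_tst = 4688/857, Gamma_ttt = 3424/857; accelerations (d^2s/dtau^2, d^2t/dtau^2) = (136287/3428, -94775/1714)

E = 293/16, F = 107/8, G = 21/2 at the point
E_s = 169/8, E_t = 0, F_s = 99/8, F_t = 0, G_s = 8, G_t = 0
EG - F^2 = 857/64;  g^inv = (64/857) * [[21/2, -107/8], [-107/8, 293/16]]
first-kind symbols [ij,l] = (1/2)(d_i g_jl + d_j g_il - d_l g_ij): [ss,s] = E_s/2 = 169/16, [ss,t] = F_s - E_t/2 = 99/8, [st,s] = E_t/2 = 0, [st,t] = G_s/2 = 4, [tt,s] = F_t - G_s/2 = -4, [tt,t] = G_t/2 = 0
Gamma^s_ij = (G*[ij,s] - F*[ij,t])/(EG - F^2), Gamma^t_ij = (E*[ij,t] - F*[ij,s])/(EG - F^2)
Gamma_sss = -3495/857, Gamma_sst = -3424/857, Gamma_stt = -2688/857, Gamma_tss = 5462/857, Gamma_tst = 4688/857, Gamma_ttt = 3424/857
d^2s/dtau^2 = -(Gamma_sss*(-3/2)^2 + 2*Gamma_sst*(-3/2)*(-7/4) + Gamma_stt*(-7/4)^2) = 136287/3428
d^2t/dtau^2 = -(Gamma_tss*(-3/2)^2 + 2*Gamma_tst*(-3/2)*(-7/4) + Gamma_ttt*(-7/4)^2) = -94775/1714


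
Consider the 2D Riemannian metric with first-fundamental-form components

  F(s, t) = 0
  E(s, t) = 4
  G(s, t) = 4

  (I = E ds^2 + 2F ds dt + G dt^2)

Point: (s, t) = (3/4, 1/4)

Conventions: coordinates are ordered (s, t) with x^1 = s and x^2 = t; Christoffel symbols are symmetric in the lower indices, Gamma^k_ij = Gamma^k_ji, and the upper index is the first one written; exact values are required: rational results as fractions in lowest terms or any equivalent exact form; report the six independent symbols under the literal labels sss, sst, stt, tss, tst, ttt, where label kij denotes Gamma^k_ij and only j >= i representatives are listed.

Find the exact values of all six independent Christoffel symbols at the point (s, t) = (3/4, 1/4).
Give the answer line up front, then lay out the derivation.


Answer: Gamma_sss = 0, Gamma_sst = 0, Gamma_stt = 0, Gamma_tss = 0, Gamma_tst = 0, Gamma_ttt = 0

E = 4, F = 0, G = 4 at the point
E_s = 0, E_t = 0, F_s = 0, F_t = 0, G_s = 0, G_t = 0
EG - F^2 = 16;  g^inv = (1/16) * [[4, 0], [0, 4]]
first-kind symbols [ij,l] = (1/2)(d_i g_jl + d_j g_il - d_l g_ij): [ss,s] = E_s/2 = 0, [ss,t] = F_s - E_t/2 = 0, [st,s] = E_t/2 = 0, [st,t] = G_s/2 = 0, [tt,s] = F_t - G_s/2 = 0, [tt,t] = G_t/2 = 0
Gamma^s_ij = (G*[ij,s] - F*[ij,t])/(EG - F^2), Gamma^t_ij = (E*[ij,t] - F*[ij,s])/(EG - F^2)


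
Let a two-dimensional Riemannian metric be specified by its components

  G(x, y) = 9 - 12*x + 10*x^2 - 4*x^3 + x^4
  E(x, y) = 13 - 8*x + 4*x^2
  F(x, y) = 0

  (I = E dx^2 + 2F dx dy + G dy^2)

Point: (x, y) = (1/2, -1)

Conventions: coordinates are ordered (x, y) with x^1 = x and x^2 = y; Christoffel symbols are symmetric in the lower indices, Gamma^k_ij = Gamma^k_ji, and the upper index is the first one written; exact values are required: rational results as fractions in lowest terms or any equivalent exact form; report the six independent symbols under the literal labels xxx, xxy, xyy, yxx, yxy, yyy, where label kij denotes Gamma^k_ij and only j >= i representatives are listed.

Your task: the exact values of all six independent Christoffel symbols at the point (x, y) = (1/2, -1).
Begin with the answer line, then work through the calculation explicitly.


Answer: Gamma_xxx = -1/5, Gamma_xxy = 0, Gamma_xyy = 9/40, Gamma_yxx = 0, Gamma_yxy = -4/9, Gamma_yyy = 0

E = 10, F = 0, G = 81/16 at the point
E_x = -4, E_y = 0, F_x = 0, F_y = 0, G_x = -9/2, G_y = 0
EG - F^2 = 405/8;  g^inv = (8/405) * [[81/16, 0], [0, 10]]
first-kind symbols [ij,l] = (1/2)(d_i g_jl + d_j g_il - d_l g_ij): [xx,x] = E_x/2 = -2, [xx,y] = F_x - E_y/2 = 0, [xy,x] = E_y/2 = 0, [xy,y] = G_x/2 = -9/4, [yy,x] = F_y - G_x/2 = 9/4, [yy,y] = G_y/2 = 0
Gamma^x_ij = (G*[ij,x] - F*[ij,y])/(EG - F^2), Gamma^y_ij = (E*[ij,y] - F*[ij,x])/(EG - F^2)


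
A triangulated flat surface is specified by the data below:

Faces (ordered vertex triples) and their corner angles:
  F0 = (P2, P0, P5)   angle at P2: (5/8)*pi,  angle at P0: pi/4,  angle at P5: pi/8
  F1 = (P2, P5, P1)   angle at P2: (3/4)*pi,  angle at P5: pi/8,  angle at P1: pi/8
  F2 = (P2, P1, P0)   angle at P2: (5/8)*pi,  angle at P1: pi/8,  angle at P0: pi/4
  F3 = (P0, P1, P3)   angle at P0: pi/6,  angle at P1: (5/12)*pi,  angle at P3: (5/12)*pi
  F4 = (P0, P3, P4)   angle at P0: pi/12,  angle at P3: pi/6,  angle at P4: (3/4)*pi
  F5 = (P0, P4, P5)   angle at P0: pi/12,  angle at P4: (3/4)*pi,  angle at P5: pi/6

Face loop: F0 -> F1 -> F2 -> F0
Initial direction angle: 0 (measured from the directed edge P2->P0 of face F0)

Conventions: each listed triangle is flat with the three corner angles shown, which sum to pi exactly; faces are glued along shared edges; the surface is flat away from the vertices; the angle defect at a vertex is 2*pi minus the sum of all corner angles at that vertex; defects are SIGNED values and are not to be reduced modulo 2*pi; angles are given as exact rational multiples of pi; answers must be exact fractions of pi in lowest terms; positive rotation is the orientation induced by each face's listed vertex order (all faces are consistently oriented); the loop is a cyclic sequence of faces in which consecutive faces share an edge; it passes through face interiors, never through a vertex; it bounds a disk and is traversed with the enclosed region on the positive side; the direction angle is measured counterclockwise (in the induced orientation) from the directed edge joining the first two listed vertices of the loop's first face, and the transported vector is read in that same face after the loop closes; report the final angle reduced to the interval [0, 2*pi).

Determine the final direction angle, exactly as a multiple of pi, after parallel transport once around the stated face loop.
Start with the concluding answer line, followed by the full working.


Answer: final direction angle = 0

enclosed vertex P2: corner angles sum to 2*pi, defect = 2*pi - 2*pi = 0
transport around the loop rotates by the sum of enclosed defects; add to the initial angle mod 2*pi
final angle = 0 + 0 = 0 (mod 2*pi)


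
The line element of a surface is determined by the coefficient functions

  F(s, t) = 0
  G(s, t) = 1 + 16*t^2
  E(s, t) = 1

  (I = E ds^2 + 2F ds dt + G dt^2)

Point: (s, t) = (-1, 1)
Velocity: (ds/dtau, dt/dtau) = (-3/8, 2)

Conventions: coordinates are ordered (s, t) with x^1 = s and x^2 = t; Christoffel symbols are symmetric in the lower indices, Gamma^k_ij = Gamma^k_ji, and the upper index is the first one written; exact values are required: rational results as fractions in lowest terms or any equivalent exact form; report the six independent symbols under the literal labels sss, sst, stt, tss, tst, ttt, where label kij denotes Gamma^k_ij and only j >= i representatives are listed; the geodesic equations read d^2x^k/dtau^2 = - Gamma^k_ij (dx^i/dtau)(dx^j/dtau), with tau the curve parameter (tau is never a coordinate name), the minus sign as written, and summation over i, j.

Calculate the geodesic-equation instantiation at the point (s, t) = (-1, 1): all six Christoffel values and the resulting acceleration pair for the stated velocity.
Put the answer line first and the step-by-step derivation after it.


Answer: Gamma_sss = 0, Gamma_sst = 0, Gamma_stt = 0, Gamma_tss = 0, Gamma_tst = 0, Gamma_ttt = 16/17; accelerations (d^2s/dtau^2, d^2t/dtau^2) = (0, -64/17)

E = 1, F = 0, G = 17 at the point
E_s = 0, E_t = 0, F_s = 0, F_t = 0, G_s = 0, G_t = 32
EG - F^2 = 17;  g^inv = (1/17) * [[17, 0], [0, 1]]
first-kind symbols [ij,l] = (1/2)(d_i g_jl + d_j g_il - d_l g_ij): [ss,s] = E_s/2 = 0, [ss,t] = F_s - E_t/2 = 0, [st,s] = E_t/2 = 0, [st,t] = G_s/2 = 0, [tt,s] = F_t - G_s/2 = 0, [tt,t] = G_t/2 = 16
Gamma^s_ij = (G*[ij,s] - F*[ij,t])/(EG - F^2), Gamma^t_ij = (E*[ij,t] - F*[ij,s])/(EG - F^2)
Gamma_sss = 0, Gamma_sst = 0, Gamma_stt = 0, Gamma_tss = 0, Gamma_tst = 0, Gamma_ttt = 16/17
d^2s/dtau^2 = -(Gamma_sss*(-3/8)^2 + 2*Gamma_sst*(-3/8)*(2) + Gamma_stt*(2)^2) = 0
d^2t/dtau^2 = -(Gamma_tss*(-3/8)^2 + 2*Gamma_tst*(-3/8)*(2) + Gamma_ttt*(2)^2) = -64/17


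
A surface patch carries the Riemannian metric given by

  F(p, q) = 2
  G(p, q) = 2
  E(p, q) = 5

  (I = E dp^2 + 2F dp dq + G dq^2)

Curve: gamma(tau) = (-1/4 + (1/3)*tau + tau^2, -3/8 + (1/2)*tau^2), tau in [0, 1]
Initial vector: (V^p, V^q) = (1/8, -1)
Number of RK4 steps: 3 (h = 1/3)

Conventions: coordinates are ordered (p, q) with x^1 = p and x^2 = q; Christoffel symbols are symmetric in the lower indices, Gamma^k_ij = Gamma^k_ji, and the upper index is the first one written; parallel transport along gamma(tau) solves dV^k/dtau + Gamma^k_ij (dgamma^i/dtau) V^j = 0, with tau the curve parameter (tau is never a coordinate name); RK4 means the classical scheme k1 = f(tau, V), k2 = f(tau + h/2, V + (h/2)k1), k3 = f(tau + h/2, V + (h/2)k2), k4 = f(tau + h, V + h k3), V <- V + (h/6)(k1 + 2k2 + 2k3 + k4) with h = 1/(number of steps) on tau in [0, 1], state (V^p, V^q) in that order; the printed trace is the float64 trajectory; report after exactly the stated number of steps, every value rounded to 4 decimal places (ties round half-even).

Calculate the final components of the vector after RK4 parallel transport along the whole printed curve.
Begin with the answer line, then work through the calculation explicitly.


Answer: V^p = 0.1250, V^q = -1.0000

gamma'(tau) = (1/3 + 2*tau, tau); f(tau, V)^k = -Gamma^k_ij(gamma(tau)) gamma'^i(tau) V^j; h = 1/3; intermediate values shown to 6 dp
curve data and Christoffel symbols at the stage parameters:
  tau = 0.000000: gamma = (-0.250000, -0.375000), gamma' = (0.333333, 0.000000); Gamma_ppp = 0.000000, Gamma_ppq = 0.000000, Gamma_pqq = 0.000000, Gamma_qpp = 0.000000, Gamma_qpq = 0.000000, Gamma_qqq = 0.000000
  tau = 0.166667: gamma = (-0.166667, -0.361111), gamma' = (0.666667, 0.166667); Gamma_ppp = 0.000000, Gamma_ppq = 0.000000, Gamma_pqq = 0.000000, Gamma_qpp = 0.000000, Gamma_qpq = 0.000000, Gamma_qqq = 0.000000
  tau = 0.333333: gamma = (-0.027778, -0.319444), gamma' = (1.000000, 0.333333); Gamma_ppp = 0.000000, Gamma_ppq = 0.000000, Gamma_pqq = 0.000000, Gamma_qpp = 0.000000, Gamma_qpq = 0.000000, Gamma_qqq = 0.000000
  tau = 0.500000: gamma = (0.166667, -0.250000), gamma' = (1.333333, 0.500000); Gamma_ppp = 0.000000, Gamma_ppq = 0.000000, Gamma_pqq = 0.000000, Gamma_qpp = 0.000000, Gamma_qpq = 0.000000, Gamma_qqq = 0.000000
  tau = 0.666667: gamma = (0.416667, -0.152778), gamma' = (1.666667, 0.666667); Gamma_ppp = 0.000000, Gamma_ppq = 0.000000, Gamma_pqq = 0.000000, Gamma_qpp = 0.000000, Gamma_qpq = 0.000000, Gamma_qqq = 0.000000
  tau = 0.833333: gamma = (0.722222, -0.027778), gamma' = (2.000000, 0.833333); Gamma_ppp = 0.000000, Gamma_ppq = 0.000000, Gamma_pqq = 0.000000, Gamma_qpp = 0.000000, Gamma_qpq = 0.000000, Gamma_qqq = 0.000000
  tau = 1.000000: gamma = (1.083333, 0.125000), gamma' = (2.333333, 1.000000); Gamma_ppp = 0.000000, Gamma_ppq = 0.000000, Gamma_pqq = 0.000000, Gamma_qpp = 0.000000, Gamma_qpq = 0.000000, Gamma_qqq = 0.000000
step 0: V^p = 0.1250, V^q = -1.0000
step 1: k1 = (0.000000, 0.000000), k2 = (0.000000, 0.000000), k3 = (0.000000, 0.000000), k4 = (0.000000, 0.000000); V <- V + (h/6)(k1 + 2k2 + 2k3 + k4): V^p = 0.1250, V^q = -1.0000
step 2: k1 = (0.000000, 0.000000), k2 = (0.000000, 0.000000), k3 = (0.000000, 0.000000), k4 = (0.000000, 0.000000); V <- V + (h/6)(k1 + 2k2 + 2k3 + k4): V^p = 0.1250, V^q = -1.0000
step 3: k1 = (0.000000, 0.000000), k2 = (0.000000, 0.000000), k3 = (0.000000, 0.000000), k4 = (0.000000, 0.000000); V <- V + (h/6)(k1 + 2k2 + 2k3 + k4): V^p = 0.1250, V^q = -1.0000


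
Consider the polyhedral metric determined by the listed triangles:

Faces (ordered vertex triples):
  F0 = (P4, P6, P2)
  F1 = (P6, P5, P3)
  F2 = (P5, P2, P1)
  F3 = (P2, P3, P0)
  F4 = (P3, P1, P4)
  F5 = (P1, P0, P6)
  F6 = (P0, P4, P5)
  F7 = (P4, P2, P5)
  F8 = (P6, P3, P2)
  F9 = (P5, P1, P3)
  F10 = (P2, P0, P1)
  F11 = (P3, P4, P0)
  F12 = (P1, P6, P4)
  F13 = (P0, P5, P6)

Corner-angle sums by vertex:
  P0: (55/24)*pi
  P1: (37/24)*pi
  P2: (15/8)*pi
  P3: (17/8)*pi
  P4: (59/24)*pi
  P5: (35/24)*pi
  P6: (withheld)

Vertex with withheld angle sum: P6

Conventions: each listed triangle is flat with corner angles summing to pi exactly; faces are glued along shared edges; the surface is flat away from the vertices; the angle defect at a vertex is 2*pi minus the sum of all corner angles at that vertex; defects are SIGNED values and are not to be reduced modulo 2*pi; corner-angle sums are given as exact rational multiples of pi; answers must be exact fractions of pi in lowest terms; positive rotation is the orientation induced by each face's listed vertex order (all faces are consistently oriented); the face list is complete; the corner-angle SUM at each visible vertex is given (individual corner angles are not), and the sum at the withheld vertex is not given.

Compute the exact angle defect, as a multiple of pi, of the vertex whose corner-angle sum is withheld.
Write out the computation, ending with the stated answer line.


V = 7, E = 21, F = 14; chi = V - E + F = 0
Gauss-Bonnet: total defect = 2*pi*chi = 0; visible defects sum to pi/4

Answer: defect(P6) = -pi/4


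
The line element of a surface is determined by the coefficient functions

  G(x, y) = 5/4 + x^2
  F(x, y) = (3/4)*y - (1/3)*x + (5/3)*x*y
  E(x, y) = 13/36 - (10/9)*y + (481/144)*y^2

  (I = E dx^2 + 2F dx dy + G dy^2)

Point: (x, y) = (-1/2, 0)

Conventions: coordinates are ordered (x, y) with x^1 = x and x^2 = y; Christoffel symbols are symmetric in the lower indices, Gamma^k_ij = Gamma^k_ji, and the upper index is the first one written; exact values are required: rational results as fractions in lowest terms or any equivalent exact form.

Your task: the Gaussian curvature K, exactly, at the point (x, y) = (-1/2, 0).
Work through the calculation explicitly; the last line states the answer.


E = 13/36, F = 1/6, G = 3/2, EG - F^2 = 37/72 at the point
E_x = 0, E_y = -10/9, F_x = -1/3, F_y = -1/12, G_x = -1, G_y = 0
E_yy = 481/72, F_xy = 5/3, G_xx = 2
The intrinsic route: Brioschi's K = (det M1 - det M2)/(EG - F^2)^2.
M1 = [[-E_yy/2 + F_xy - G_xx/2, E_x/2, F_x - E_y/2], [F_y - G_x/2, E, F], [G_y/2, F, G]] = [[-385/144, 0, 2/9], [5/12, 13/36, 1/6], [0, 1/6, 3/2]]; det M1 = -1565/1152
M2 = [[0, E_y/2, G_x/2], [E_y/2, E, F], [G_x/2, F, G]] = [[0, -5/9, -1/2], [-5/9, 13/36, 1/6], [-1/2, 1/6, 3/2]]; det M2 = -199/432
det M1 - det M2 = -3103/3456; K = -3103/3456 / (37/72)^2 = -9309/2738

Answer: K = -9309/2738


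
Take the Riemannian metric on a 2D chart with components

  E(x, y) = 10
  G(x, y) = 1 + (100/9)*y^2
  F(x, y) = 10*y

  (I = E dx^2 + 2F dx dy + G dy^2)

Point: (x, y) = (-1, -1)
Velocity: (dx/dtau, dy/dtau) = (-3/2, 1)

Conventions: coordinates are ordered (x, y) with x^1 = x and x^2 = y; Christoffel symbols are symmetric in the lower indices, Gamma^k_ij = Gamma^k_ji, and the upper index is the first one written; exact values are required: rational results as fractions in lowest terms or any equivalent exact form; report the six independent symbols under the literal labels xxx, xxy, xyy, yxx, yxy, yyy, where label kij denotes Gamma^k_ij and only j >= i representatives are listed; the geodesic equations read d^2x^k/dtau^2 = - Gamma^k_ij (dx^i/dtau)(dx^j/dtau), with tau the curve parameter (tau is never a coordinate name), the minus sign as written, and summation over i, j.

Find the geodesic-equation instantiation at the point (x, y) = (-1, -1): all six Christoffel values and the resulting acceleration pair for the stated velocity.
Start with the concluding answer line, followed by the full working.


Answer: Gamma_xxx = 0, Gamma_xxy = 0, Gamma_xyy = 9/19, Gamma_yxx = 0, Gamma_yxy = 0, Gamma_yyy = -10/19; accelerations (d^2x/dtau^2, d^2y/dtau^2) = (-9/19, 10/19)

E = 10, F = -10, G = 109/9 at the point
E_x = 0, E_y = 0, F_x = 0, F_y = 10, G_x = 0, G_y = -200/9
EG - F^2 = 190/9;  g^inv = (9/190) * [[109/9, 10], [10, 10]]
first-kind symbols [ij,l] = (1/2)(d_i g_jl + d_j g_il - d_l g_ij): [xx,x] = E_x/2 = 0, [xx,y] = F_x - E_y/2 = 0, [xy,x] = E_y/2 = 0, [xy,y] = G_x/2 = 0, [yy,x] = F_y - G_x/2 = 10, [yy,y] = G_y/2 = -100/9
Gamma^x_ij = (G*[ij,x] - F*[ij,y])/(EG - F^2), Gamma^y_ij = (E*[ij,y] - F*[ij,x])/(EG - F^2)
Gamma_xxx = 0, Gamma_xxy = 0, Gamma_xyy = 9/19, Gamma_yxx = 0, Gamma_yxy = 0, Gamma_yyy = -10/19
d^2x/dtau^2 = -(Gamma_xxx*(-3/2)^2 + 2*Gamma_xxy*(-3/2)*(1) + Gamma_xyy*(1)^2) = -9/19
d^2y/dtau^2 = -(Gamma_yxx*(-3/2)^2 + 2*Gamma_yxy*(-3/2)*(1) + Gamma_yyy*(1)^2) = 10/19


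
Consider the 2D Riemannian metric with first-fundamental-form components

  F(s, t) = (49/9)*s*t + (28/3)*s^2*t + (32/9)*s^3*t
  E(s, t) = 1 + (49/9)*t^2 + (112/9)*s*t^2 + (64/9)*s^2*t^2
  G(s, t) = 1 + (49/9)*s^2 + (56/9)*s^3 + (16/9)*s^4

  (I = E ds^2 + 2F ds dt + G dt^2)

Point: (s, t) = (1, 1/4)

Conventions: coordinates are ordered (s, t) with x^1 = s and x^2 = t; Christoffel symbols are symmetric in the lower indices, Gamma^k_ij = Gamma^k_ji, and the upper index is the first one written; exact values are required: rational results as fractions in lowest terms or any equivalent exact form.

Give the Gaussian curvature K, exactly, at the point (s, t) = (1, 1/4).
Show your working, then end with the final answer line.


E = 41/16, F = 55/12, G = 130/9, EG - F^2 = 2305/144 at the point
E_s = 5/3, E_t = 25/2, F_s = 313/36, F_t = 55/3, G_s = 110/3, G_t = 0
E_tt = 50, F_st = 313/9, G_ss = 626/9
Using the Brioschi determinant formula for K from the metric derivatives:
M1 = [[-E_tt/2 + F_st - G_ss/2, E_s/2, F_s - E_t/2], [F_t - G_s/2, E, F], [G_t/2, F, G]] = [[-25, 5/6, 22/9], [0, 41/16, 55/12], [0, 55/12, 130/9]]; det M1 = -57625/144
M2 = [[0, E_t/2, G_s/2], [E_t/2, E, F], [G_s/2, F, G]] = [[0, 25/4, 55/3], [25/4, 41/16, 55/12], [55/3, 55/12, 130/9]]; det M2 = -54025/144
det M1 - det M2 = -25; K = -25 / (2305/144)^2 = -20736/212521

Answer: K = -20736/212521


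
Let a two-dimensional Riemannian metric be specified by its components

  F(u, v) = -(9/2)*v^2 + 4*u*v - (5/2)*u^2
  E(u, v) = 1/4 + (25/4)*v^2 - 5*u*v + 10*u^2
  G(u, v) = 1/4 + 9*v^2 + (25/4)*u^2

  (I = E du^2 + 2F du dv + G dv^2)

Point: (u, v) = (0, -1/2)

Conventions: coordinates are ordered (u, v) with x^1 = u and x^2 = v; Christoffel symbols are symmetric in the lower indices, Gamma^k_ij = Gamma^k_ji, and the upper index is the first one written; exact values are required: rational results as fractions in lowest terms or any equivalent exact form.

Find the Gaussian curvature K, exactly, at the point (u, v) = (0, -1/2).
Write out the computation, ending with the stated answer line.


E = 29/16, F = -9/8, G = 5/2, EG - F^2 = 209/64 at the point
E_u = 5/2, E_v = -25/4, F_u = -2, F_v = 9/2, G_u = 0, G_v = -9
E_vv = 25/2, F_uv = 4, G_uu = 25/2
Compute both Brioschi determinants and normalise by (EG - F^2)^2.
M1 = [[-E_vv/2 + F_uv - G_uu/2, E_u/2, F_u - E_v/2], [F_v - G_u/2, E, F], [G_v/2, F, G]] = [[-17/2, 5/4, 9/8], [9/2, 29/16, -9/8], [-9/2, -9/8, 5/2]]; det M1 = -8195/256
M2 = [[0, E_v/2, G_u/2], [E_v/2, E, F], [G_u/2, F, G]] = [[0, -25/8, 0], [-25/8, 29/16, -9/8], [0, -9/8, 5/2]]; det M2 = -3125/128
det M1 - det M2 = -1945/256; K = -1945/256 / (209/64)^2 = -31120/43681

Answer: K = -31120/43681


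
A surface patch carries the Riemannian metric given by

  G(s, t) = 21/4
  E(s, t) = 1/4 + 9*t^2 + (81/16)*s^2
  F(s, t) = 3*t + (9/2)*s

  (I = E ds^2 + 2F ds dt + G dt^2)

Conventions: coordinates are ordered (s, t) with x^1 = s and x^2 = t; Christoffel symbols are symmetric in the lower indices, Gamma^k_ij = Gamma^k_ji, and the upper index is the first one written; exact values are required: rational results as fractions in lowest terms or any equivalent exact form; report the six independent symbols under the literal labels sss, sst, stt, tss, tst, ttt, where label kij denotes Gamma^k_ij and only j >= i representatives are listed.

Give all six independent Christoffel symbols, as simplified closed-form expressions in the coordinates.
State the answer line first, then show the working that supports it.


Answer: Gamma_sss = (864*s*t + 135*s + 576*t^2 - 288*t)/(135*s^2 - 576*s*t + 816*t^2 + 28), Gamma_sst = 1008*t/(135*s^2 - 576*s*t + 816*t^2 + 28), Gamma_stt = 336/(135*s^2 - 576*s*t + 816*t^2 + 28), Gamma_tss = (-972*s^2*t - 324*s*t - 1728*t^3 + 864*t^2 - 48*t + 24)/(135*s^2 - 576*s*t + 816*t^2 + 28), Gamma_tst = (-864*s*t - 576*t^2)/(135*s^2 - 576*s*t + 816*t^2 + 28), Gamma_ttt = (-288*s - 192*t)/(135*s^2 - 576*s*t + 816*t^2 + 28)

E = 1/4 + 9*t^2 + (81/16)*s^2; F = 3*t + (9/2)*s; G = 21/4
Gamma^k_ij = (1/2) g^{kl} (d_i g_jl + d_j g_il - d_l g_ij), with g^inv = (1/(EG-F^2)) [[G, -F], [-F, E]]
first partials: E_s = (81/8)*s, E_t = 18*t, F_s = 9/2, F_t = 3, G_s = 0, G_t = 0
D = EG - F^2 = 21/16 + (153/4)*t^2 - 27*s*t + (405/64)*s^2
expanded: Gamma^s_ss = (G E_s - 2F F_s + F E_t)/(2D), Gamma^s_st = (G E_t - F G_s)/(2D), Gamma^s_tt = (2G F_t - G G_s - F G_t)/(2D), Gamma^t_ss = (2E F_s - E E_t - F E_s)/(2D), Gamma^t_st = (E G_s - F E_t)/(2D), Gamma^t_tt = (E G_t - 2F F_t + F G_s)/(2D); substitute and cancel common factors


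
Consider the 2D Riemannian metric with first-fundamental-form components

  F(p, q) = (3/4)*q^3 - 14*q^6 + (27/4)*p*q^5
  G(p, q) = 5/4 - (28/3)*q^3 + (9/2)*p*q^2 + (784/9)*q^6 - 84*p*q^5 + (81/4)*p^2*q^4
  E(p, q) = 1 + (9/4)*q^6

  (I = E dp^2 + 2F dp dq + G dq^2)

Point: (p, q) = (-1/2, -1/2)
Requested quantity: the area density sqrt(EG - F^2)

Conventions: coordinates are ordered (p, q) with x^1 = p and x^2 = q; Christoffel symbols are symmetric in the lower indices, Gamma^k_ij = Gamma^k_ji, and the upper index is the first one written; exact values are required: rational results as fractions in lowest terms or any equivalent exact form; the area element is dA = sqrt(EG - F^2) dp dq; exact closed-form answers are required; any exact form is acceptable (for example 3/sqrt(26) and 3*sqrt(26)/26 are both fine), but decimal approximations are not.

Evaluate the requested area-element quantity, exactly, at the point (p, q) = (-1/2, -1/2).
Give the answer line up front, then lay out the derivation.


Answer: sqrt(EG - F^2) = 7*sqrt(106)/48

E = 265/256, F = -53/256, G = 5113/2304; EG - F^2 = 2597/1152


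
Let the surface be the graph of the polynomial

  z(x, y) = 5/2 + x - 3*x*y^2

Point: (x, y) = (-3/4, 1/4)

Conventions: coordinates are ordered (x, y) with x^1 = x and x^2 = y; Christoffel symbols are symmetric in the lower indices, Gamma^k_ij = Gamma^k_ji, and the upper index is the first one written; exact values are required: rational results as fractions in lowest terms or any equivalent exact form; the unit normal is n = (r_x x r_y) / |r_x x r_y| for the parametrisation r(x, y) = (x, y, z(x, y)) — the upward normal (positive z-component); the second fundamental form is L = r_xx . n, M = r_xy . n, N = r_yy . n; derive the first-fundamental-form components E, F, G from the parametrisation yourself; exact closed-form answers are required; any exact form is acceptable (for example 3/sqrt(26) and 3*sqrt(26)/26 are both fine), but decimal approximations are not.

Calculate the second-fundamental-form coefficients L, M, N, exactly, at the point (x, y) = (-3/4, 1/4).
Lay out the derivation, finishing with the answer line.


z_x = 13/16, z_y = 9/8, z_xx = 0, z_xy = -3/2, z_yy = 9/2
E = 425/256, F = 117/128, G = 145/64; answer radicand W^2 = 749/256
unnormalised second-form numerators: l = 0, m = -3/2, n = 9/2; L = l/sqrt(749/256), and similarly M = m/sqrt(W^2), N = n/sqrt(W^2)

Answer: L = 0, M = -24*sqrt(749)/749, N = 72*sqrt(749)/749


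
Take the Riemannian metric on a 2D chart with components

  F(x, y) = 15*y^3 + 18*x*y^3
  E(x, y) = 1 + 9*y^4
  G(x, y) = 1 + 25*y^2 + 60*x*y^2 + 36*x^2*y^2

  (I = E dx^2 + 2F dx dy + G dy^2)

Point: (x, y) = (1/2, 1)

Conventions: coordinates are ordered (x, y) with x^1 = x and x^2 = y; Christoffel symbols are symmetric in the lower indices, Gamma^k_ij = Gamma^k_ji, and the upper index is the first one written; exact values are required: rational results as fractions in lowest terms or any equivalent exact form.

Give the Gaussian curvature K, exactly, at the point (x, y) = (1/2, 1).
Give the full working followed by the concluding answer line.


E = 10, F = 24, G = 65, EG - F^2 = 74 at the point
E_x = 0, E_y = 36, F_x = 18, F_y = 72, G_x = 96, G_y = 128
E_yy = 108, F_xy = 54, G_xx = 72
The intrinsic route: Brioschi's K = (det M1 - det M2)/(EG - F^2)^2.
M1 = [[-E_yy/2 + F_xy - G_xx/2, E_x/2, F_x - E_y/2], [F_y - G_x/2, E, F], [G_y/2, F, G]] = [[-36, 0, 0], [24, 10, 24], [64, 24, 65]]; det M1 = -2664
M2 = [[0, E_y/2, G_x/2], [E_y/2, E, F], [G_x/2, F, G]] = [[0, 18, 48], [18, 10, 24], [48, 24, 65]]; det M2 = -2628
det M1 - det M2 = -36; K = -36 / (74)^2 = -9/1369

Answer: K = -9/1369


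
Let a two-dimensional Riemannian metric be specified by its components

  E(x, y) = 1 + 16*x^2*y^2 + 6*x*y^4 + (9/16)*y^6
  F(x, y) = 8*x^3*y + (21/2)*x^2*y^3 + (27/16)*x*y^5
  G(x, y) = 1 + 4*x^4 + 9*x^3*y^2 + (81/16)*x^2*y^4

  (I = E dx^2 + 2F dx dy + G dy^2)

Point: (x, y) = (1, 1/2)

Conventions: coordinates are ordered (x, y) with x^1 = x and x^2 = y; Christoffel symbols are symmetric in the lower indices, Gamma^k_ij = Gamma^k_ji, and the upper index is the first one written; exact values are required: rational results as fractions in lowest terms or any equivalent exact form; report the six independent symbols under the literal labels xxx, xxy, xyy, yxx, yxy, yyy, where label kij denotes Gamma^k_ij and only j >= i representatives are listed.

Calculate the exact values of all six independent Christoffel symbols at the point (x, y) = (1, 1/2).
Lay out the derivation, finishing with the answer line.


E = 5513/1024, F = 2747/512, G = 1937/256 at the point
E_x = 67/8, E_y = 4891/256, F_x = 7515/512, F_y = 4199/256, G_x = 2993/128, G_y = 369/32
EG - F^2 = 12237/1024;  g^inv = (1024/12237) * [[1937/256, -2747/512], [-2747/512, 5513/1024]]
first-kind symbols [ij,l] = (1/2)(d_i g_jl + d_j g_il - d_l g_ij): [xx,x] = E_x/2 = 67/16, [xx,y] = F_x - E_y/2 = 41/8, [xy,x] = E_y/2 = 4891/512, [xy,y] = G_x/2 = 2993/256, [yy,x] = F_y - G_x/2 = 603/128, [yy,y] = G_y/2 = 369/64
Gamma^x_ij = (G*[ij,x] - F*[ij,y])/(EG - F^2), Gamma^y_ij = (E*[ij,y] - F*[ij,x])/(EG - F^2)

Answer: Gamma_xxx = 4288/12237, Gamma_xxy = 9782/12237, Gamma_xyy = 1608/4079, Gamma_yxx = 5248/12237, Gamma_yxy = 11972/12237, Gamma_yyy = 1968/4079


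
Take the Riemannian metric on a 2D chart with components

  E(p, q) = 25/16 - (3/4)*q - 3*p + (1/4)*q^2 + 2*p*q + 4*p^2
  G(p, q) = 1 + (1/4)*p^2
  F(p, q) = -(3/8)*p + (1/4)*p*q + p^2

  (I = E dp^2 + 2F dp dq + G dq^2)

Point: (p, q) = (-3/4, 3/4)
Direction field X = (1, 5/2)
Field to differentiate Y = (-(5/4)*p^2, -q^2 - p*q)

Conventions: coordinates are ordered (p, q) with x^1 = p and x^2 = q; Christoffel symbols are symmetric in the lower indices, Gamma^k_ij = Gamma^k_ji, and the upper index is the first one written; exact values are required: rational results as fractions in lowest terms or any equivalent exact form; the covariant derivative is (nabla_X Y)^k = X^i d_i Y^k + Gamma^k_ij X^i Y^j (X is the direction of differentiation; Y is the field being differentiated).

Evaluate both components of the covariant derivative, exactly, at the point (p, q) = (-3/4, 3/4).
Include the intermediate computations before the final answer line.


E = 289/64, F = 45/64, G = 73/64 at the point
E_p = -15/2, E_q = -15/8, F_p = -27/16, F_q = -3/16, G_p = -3/8, G_q = 0
EG - F^2 = 149/32;  g^inv = (32/149) * [[73/64, -45/64], [-45/64, 289/64]]
first-kind symbols [ij,l] = (1/2)(d_i g_jl + d_j g_il - d_l g_ij): [pp,p] = E_p/2 = -15/4, [pp,q] = F_p - E_q/2 = -3/4, [pq,p] = E_q/2 = -15/16, [pq,q] = G_p/2 = -3/16, [qq,p] = F_q - G_p/2 = 0, [qq,q] = G_q/2 = 0
Gamma^p_ij = (G*[ij,p] - F*[ij,q])/(EG - F^2), Gamma^q_ij = (E*[ij,q] - F*[ij,p])/(EG - F^2)
Gamma_ppp = -120/149, Gamma_ppq = -30/149, Gamma_pqq = 0, Gamma_qpp = -24/149, Gamma_qpq = -6/149, Gamma_qqq = 0
X = (1, 5/2), Y = (-45/64, 0) at the point

Answer: (nabla_X Y)^p = 26655/9536, (nabla_X Y)^q = -23277/9536


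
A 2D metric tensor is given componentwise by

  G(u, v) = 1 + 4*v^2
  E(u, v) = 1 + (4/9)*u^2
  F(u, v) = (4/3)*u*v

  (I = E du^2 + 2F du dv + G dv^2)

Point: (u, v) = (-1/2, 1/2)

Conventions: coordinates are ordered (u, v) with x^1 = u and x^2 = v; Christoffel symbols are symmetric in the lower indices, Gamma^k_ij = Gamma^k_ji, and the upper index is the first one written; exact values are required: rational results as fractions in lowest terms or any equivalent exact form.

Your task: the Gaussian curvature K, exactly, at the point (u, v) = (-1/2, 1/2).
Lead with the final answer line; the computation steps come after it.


Answer: K = 108/361

E = 10/9, F = -1/3, G = 2, EG - F^2 = 19/9 at the point
E_u = -4/9, E_v = 0, F_u = 2/3, F_v = -2/3, G_u = 0, G_v = 4
E_vv = 0, F_uv = 4/3, G_uu = 0
The intrinsic route: Brioschi's K = (det M1 - det M2)/(EG - F^2)^2.
M1 = [[-E_vv/2 + F_uv - G_uu/2, E_u/2, F_u - E_v/2], [F_v - G_u/2, E, F], [G_v/2, F, G]] = [[4/3, -2/9, 2/3], [-2/3, 10/9, -1/3], [2, -1/3, 2]]; det M1 = 4/3
M2 = [[0, E_v/2, G_u/2], [E_v/2, E, F], [G_u/2, F, G]] = [[0, 0, 0], [0, 10/9, -1/3], [0, -1/3, 2]]; det M2 = 0
det M1 - det M2 = 4/3; K = 4/3 / (19/9)^2 = 108/361


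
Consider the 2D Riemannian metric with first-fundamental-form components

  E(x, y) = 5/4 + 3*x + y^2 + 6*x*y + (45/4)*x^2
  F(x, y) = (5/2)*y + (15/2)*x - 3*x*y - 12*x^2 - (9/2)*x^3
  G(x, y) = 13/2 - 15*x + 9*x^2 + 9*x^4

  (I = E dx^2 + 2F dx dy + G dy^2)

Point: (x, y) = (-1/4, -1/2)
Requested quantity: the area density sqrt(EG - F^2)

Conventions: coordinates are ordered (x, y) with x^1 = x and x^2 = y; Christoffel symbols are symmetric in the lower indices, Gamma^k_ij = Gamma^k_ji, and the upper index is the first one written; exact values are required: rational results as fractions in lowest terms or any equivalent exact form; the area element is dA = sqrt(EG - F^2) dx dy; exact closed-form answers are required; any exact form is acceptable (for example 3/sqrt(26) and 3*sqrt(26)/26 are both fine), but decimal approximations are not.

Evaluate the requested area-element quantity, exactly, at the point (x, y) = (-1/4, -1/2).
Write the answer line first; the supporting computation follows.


Answer: sqrt(EG - F^2) = sqrt(26333)/64

E = 141/64, F = -535/128, G = 2777/256; EG - F^2 = 26333/4096


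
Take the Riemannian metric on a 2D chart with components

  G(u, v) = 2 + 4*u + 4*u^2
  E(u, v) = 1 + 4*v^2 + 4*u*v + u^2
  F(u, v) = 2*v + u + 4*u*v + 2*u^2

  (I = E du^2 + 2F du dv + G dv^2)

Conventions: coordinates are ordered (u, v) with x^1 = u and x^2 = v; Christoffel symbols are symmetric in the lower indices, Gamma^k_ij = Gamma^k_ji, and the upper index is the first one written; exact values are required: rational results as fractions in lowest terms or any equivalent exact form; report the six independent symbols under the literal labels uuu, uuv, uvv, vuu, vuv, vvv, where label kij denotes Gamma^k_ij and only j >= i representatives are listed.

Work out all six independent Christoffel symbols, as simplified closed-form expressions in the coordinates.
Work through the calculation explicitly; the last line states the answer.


E = 1 + 4*v^2 + 4*u*v + u^2; F = 2*v + u + 4*u*v + 2*u^2; G = 2 + 4*u + 4*u^2
Gamma^k_ij = (1/2) g^{kl} (d_i g_jl + d_j g_il - d_l g_ij), with g^inv = (1/(EG-F^2)) [[G, -F], [-F, E]]
first partials: E_u = 4*v + 2*u, E_v = 8*v + 4*u, F_u = 1 + 4*v + 4*u, F_v = 2 + 4*u, G_u = 4 + 8*u, G_v = 0
D = EG - F^2 = 2 + 4*u + 4*v^2 + 4*u*v + 5*u^2
expanded: Gamma^u_uu = (G E_u - 2F F_u + F E_v)/(2D), Gamma^u_uv = (G E_v - F G_u)/(2D), Gamma^u_vv = (2G F_v - G G_u - F G_v)/(2D), Gamma^v_uu = (2E F_u - E E_v - F E_u)/(2D), Gamma^v_uv = (E G_u - F E_v)/(2D), Gamma^v_vv = (E G_v - 2F F_v + F G_u)/(2D); substitute and cancel common factors

Answer: Gamma_uuu = (u + 2*v)/(5*u^2 + 4*u*v + 4*u + 4*v^2 + 2), Gamma_uuv = (2*u + 4*v)/(5*u^2 + 4*u*v + 4*u + 4*v^2 + 2), Gamma_uvv = 0, Gamma_vuu = (2*u + 1)/(5*u^2 + 4*u*v + 4*u + 4*v^2 + 2), Gamma_vuv = (4*u + 2)/(5*u^2 + 4*u*v + 4*u + 4*v^2 + 2), Gamma_vvv = 0


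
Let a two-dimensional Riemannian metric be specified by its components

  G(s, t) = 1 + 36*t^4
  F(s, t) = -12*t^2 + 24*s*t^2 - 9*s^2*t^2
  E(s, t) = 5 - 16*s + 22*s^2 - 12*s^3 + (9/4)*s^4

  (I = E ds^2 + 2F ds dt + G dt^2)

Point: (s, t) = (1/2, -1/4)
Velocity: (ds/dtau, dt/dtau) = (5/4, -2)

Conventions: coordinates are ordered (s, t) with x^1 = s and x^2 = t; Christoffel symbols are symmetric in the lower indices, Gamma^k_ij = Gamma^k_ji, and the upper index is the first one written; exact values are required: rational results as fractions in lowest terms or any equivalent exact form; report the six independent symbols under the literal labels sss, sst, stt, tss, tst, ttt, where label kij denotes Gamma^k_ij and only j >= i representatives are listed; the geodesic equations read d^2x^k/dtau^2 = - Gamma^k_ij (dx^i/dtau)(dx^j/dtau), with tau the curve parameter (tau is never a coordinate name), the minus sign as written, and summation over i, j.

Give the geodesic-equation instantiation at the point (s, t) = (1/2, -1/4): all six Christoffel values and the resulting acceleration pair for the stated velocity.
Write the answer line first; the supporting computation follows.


Answer: Gamma_sss = -30/41, Gamma_sst = 0, Gamma_stt = 36/41, Gamma_tss = 30/41, Gamma_tst = 0, Gamma_ttt = -36/41; accelerations (d^2s/dtau^2, d^2t/dtau^2) = (-777/328, 777/328)

E = 73/64, F = -9/64, G = 73/64 at the point
E_s = -15/8, E_t = 0, F_s = 15/16, F_t = 9/8, G_s = 0, G_t = -9/4
EG - F^2 = 41/32;  g^inv = (32/41) * [[73/64, 9/64], [9/64, 73/64]]
first-kind symbols [ij,l] = (1/2)(d_i g_jl + d_j g_il - d_l g_ij): [ss,s] = E_s/2 = -15/16, [ss,t] = F_s - E_t/2 = 15/16, [st,s] = E_t/2 = 0, [st,t] = G_s/2 = 0, [tt,s] = F_t - G_s/2 = 9/8, [tt,t] = G_t/2 = -9/8
Gamma^s_ij = (G*[ij,s] - F*[ij,t])/(EG - F^2), Gamma^t_ij = (E*[ij,t] - F*[ij,s])/(EG - F^2)
Gamma_sss = -30/41, Gamma_sst = 0, Gamma_stt = 36/41, Gamma_tss = 30/41, Gamma_tst = 0, Gamma_ttt = -36/41
d^2s/dtau^2 = -(Gamma_sss*(5/4)^2 + 2*Gamma_sst*(5/4)*(-2) + Gamma_stt*(-2)^2) = -777/328
d^2t/dtau^2 = -(Gamma_tss*(5/4)^2 + 2*Gamma_tst*(5/4)*(-2) + Gamma_ttt*(-2)^2) = 777/328
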